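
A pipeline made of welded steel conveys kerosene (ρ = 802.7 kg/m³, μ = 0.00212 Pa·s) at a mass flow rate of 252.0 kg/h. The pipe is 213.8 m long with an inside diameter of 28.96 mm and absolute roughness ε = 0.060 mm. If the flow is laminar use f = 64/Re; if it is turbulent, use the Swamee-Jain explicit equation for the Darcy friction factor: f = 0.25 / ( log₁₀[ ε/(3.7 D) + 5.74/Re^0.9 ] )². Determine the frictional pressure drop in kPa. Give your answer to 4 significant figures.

ΔP ≈ 2.290 kPa

ṁ = 252.0 kg/h = 252.0/3600 = 0.07 kg/s.
A = πD²/4 = π(0.02896)²/4 = 0.0006587 m²; mean velocity V = ṁ/(ρA) = 0.07/(802.7 · 0.0006587) = 0.1324 m/s.
Reynolds number Re = ρVD/μ = 802.7 · 0.1324 · 0.02896 / 0.00212 = 1452.
Re < 2300 → laminar flow, so f = 64/Re = 64/1452 = 0.04409 (the turbulent correlation is not needed).
Darcy-Weisbach: ΔP = f(L/D)(ρV²/2) = 0.04409·(213.8/0.02896)·(802.7·0.1324²/2) = 0.04409·7383·7.035 = 2290 Pa.
ΔP = 2290 Pa = 2.290 kPa.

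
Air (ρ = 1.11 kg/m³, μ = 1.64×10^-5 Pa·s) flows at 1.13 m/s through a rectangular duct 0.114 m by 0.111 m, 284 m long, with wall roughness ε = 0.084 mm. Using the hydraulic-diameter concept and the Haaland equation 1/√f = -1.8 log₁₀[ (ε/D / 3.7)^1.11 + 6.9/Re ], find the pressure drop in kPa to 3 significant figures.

ΔP ≈ 0.0592 kPa

Hydraulic diameter D_h = 4A/P = 4·(0.114·0.111)/(2·(0.114+0.111)) = 0.05062/0.45 = 0.1125 m.
Re = ρVD_h/μ = 1.11·1.13·0.1125/1.64e-05 = 8603.
ε/D_h = 8.4e-05/0.1125 = 0.000747; Haaland gives 1/√f = -1.8 log₁₀[7.92e-05+0.000802] = 5.499, so f = 0.03307.
ΔP = f(L/D_h)(ρV²/2) = 0.03307·284/0.1125·0.7087 = 59.18 Pa.
ΔP = 0.0592 kPa.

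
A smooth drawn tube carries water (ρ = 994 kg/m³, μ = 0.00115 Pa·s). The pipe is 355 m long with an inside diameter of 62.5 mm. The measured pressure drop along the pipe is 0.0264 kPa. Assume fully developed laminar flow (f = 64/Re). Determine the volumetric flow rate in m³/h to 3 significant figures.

Q ≈ 0.0872 m³/h

For laminar flow, f = 64/Re with Re = ρVD/μ, so Darcy-Weisbach reduces to ΔP = 32μLV/D². Solving for V: V = ΔP·D²/(32μL) = 26.4·(0.0625)²/(32·0.00115·355) = 0.007894 m/s.
Check: Re = ρVD/μ = 994·0.007894·0.0625/0.00115 = 426.4 < 2300, so the laminar assumption holds.
Q = V·A = 0.007894·(π/4·0.0625²) = 2.422e-05 m³/s = 0.0872 m³/h.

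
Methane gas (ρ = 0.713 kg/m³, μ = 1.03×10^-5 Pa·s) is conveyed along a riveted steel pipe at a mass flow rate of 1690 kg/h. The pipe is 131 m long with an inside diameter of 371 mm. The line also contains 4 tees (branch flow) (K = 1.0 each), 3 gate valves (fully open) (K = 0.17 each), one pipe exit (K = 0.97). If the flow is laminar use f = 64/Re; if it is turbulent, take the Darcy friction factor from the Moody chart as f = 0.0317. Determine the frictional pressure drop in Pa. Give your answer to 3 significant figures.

ṁ = 1690 kg/h = 1690/3600 = 0.4694 kg/s.
A = πD²/4 = π(0.371)²/4 = 0.1081 m²; mean velocity V = ṁ/(ρA) = 0.4694/(0.713 · 0.1081) = 6.091 m/s.
Reynolds number Re = ρVD/μ = 0.713 · 6.091 · 0.371 / 1.03e-05 = 1.564e+05.
Re > 4000 → turbulent; use the Moody-chart value f = 0.0317.
Total minor-loss coefficient ΣK = 4·1 + 3·0.17 + 1·0.97 = 5.48.
ΔP = [f·L/D + ΣK]·(ρV²/2) = [0.0317·131/0.371 + 5.48]·(0.713·6.091²/2) = [11.19 + 5.48]·13.22 = 220.5 Pa.

ΔP ≈ 220 Pa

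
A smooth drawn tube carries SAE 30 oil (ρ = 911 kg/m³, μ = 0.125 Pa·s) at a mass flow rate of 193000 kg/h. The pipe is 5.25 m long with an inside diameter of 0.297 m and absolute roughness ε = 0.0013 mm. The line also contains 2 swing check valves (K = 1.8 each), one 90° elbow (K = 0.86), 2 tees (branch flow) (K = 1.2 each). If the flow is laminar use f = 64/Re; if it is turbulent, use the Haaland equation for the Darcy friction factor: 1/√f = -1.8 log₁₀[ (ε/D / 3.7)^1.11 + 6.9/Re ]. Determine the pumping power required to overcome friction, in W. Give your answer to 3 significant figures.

ṁ = 193000 kg/h = 193000/3600 = 53.61 kg/s.
A = πD²/4 = π(0.297)²/4 = 0.06928 m²; mean velocity V = ṁ/(ρA) = 53.61/(911 · 0.06928) = 0.8494 m/s.
Reynolds number Re = ρVD/μ = 911 · 0.8494 · 0.297 / 0.125 = 1839.
Re < 2300 → laminar flow, so f = 64/Re = 64/1839 = 0.03481 (the turbulent correlation is not needed).
Total minor-loss coefficient ΣK = 2·1.8 + 1·0.86 + 2·1.2 = 6.86.
ΔP = [f·L/D + ΣK]·(ρV²/2) = [0.03481·5.25/0.297 + 6.86]·(911·0.8494²/2) = [0.6153 + 6.86]·328.7 = 2457 Pa.
Q = ṁ/ρ = 53.61/911 = 0.05885 m³/s.
Pumping power P = QΔP = 0.05885·2457 = 144.6 W = 145 W.

P ≈ 145 W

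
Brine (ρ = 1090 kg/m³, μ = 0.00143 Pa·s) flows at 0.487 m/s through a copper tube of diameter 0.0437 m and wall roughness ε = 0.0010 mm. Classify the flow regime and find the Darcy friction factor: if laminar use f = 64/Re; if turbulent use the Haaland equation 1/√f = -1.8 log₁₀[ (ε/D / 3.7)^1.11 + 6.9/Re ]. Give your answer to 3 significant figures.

f ≈ 0.0272

Re = ρVD/μ = 1090·0.487·0.0437/0.00143 = 1.622e+04.
Re > 4000 → turbulent. ε/D = 1e-06/0.0437 = 2.29e-05; Haaland: 1/√f = -1.8 log₁₀[1.65e-06 + 0.000425] = 6.065, so f = 0.02718.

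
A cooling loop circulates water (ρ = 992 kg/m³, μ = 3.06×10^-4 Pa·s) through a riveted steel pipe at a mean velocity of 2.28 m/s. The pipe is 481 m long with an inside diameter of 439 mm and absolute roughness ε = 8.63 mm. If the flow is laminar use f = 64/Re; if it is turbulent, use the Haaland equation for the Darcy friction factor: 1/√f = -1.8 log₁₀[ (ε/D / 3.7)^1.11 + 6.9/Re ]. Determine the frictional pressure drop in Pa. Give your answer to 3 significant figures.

ΔP ≈ 137000 Pa

Reynolds number Re = ρVD/μ = 992 · 2.28 · 0.439 / 0.000306 = 3.245e+06.
Re > 4000 → turbulent. Relative roughness ε/D = 0.00863/0.439 = 0.0197. Haaland: 1/√f = -1.8 log₁₀[(0.0197/3.7)^1.11 + 6.9/3.245e+06] = -1.8 log₁₀[0.00299 + 2.13e-06] = 4.544, so f = 0.04843.
Darcy-Weisbach: ΔP = f(L/D)(ρV²/2) = 0.04843·(481/0.439)·(992·2.28²/2) = 0.04843·1096·2578 = 1.368e+05 Pa.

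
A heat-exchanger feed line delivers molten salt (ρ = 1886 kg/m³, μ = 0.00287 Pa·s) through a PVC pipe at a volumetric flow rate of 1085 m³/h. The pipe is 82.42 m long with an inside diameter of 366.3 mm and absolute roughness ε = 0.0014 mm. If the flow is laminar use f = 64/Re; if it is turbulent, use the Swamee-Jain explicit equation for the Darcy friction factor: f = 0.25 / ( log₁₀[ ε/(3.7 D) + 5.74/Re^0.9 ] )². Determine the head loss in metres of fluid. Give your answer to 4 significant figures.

h_f ≈ 1.168 m

Q = 1085 m³/h = 1085/3600 = 0.3014 m³/s.
Cross-sectional area A = πD²/4 = π(0.3663)²/4 = 0.1054 m²; mean velocity V = Q/A = 0.3014/0.1054 = 2.86 m/s.
Reynolds number Re = ρVD/μ = 1886 · 2.86 · 0.3663 / 0.00287 = 6.884e+05.
Re > 4000 → turbulent. Relative roughness ε/D = 1.4e-06/0.3663 = 3.82e-06. Swamee-Jain: f = 0.25/(log₁₀[3.82e-06/3.7 + 5.74/6.884e+05^0.9])² = 0.25/(log₁₀[1.03e-06 + 3.2e-05])² = 0.25/(-4.481)² = 0.01245.
Darcy-Weisbach: ΔP = f(L/D)(ρV²/2) = 0.01245·(82.42/0.3663)·(1886·2.86²/2) = 0.01245·225·7713 = 2.161e+04 Pa.
Head loss h_f = ΔP/(ρg) = 2.161e+04/(1886·9.81) = 1.168 m.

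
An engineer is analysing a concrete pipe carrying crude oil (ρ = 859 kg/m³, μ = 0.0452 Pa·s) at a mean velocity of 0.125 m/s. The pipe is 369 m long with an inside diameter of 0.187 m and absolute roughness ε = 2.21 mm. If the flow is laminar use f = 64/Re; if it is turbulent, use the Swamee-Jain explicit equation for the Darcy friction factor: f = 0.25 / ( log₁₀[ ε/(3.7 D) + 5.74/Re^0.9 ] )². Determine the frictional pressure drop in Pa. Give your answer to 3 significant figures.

ΔP ≈ 1910 Pa

Reynolds number Re = ρVD/μ = 859 · 0.125 · 0.187 / 0.0452 = 444.2.
Re < 2300 → laminar flow, so f = 64/Re = 64/444.2 = 0.1441 (the turbulent correlation is not needed).
Darcy-Weisbach: ΔP = f(L/D)(ρV²/2) = 0.1441·(369/0.187)·(859·0.125²/2) = 0.1441·1973·6.711 = 1908 Pa.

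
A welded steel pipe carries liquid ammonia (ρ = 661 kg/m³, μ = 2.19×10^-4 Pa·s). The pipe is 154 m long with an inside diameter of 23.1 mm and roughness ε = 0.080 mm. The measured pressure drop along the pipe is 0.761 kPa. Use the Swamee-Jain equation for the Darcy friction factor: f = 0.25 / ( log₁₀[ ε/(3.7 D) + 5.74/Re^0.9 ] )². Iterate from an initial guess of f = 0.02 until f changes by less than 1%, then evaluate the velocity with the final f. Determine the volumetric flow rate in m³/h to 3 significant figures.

Rearranging Darcy-Weisbach: V = √(2·ΔP·D/(f·L·ρ)). With ε/D = 8e-05/0.0231 = 0.00346, iterate starting from f = 0.02:
  f = 0.02 → V = √(2·761·0.0231/(0.02·154·661)) = 0.1314 m/s; Re = ρVD/μ = 9162; f → 0.0369
  f = 0.0369 → V = 0.09674 m/s; Re = 6745; f → 0.03924
  f = 0.03924 → V = 0.09382 m/s; Re = 6541; f → 0.0395
Converged (Δf/f < 1%). With the final f = 0.0395: V = √(2·761·0.0231/(0.0395·154·661)) = 0.09351 m/s.
Q = V·A = 0.09351·(π/4·0.0231²) = 3.919e-05 m³/s = 0.141 m³/h.

Q ≈ 0.141 m³/h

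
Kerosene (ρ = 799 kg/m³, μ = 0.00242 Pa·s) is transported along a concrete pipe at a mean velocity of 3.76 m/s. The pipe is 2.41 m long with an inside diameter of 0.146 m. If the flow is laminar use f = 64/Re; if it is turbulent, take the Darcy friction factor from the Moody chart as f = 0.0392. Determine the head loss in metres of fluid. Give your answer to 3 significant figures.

h_f ≈ 0.466 m

Reynolds number Re = ρVD/μ = 799 · 3.76 · 0.146 / 0.00242 = 1.812e+05.
Re > 4000 → turbulent; use the Moody-chart value f = 0.0392.
Darcy-Weisbach: ΔP = f(L/D)(ρV²/2) = 0.0392·(2.41/0.146)·(799·3.76²/2) = 0.0392·16.51·5648 = 3655 Pa.
Head loss h_f = ΔP/(ρg) = 3655/(799·9.81) = 0.466 m.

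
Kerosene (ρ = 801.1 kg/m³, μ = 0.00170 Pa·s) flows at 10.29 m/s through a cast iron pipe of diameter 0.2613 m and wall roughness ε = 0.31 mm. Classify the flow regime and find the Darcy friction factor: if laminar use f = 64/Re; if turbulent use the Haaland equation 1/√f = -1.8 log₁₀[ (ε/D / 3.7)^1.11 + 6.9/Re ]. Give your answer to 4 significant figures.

f ≈ 0.02071

Re = ρVD/μ = 801.1·10.29·0.2613/0.0017 = 1.267e+06.
Re > 4000 → turbulent. ε/D = 0.00031/0.2613 = 0.00119; Haaland: 1/√f = -1.8 log₁₀[0.000132 + 5.45e-06] = 6.949, so f = 0.02071.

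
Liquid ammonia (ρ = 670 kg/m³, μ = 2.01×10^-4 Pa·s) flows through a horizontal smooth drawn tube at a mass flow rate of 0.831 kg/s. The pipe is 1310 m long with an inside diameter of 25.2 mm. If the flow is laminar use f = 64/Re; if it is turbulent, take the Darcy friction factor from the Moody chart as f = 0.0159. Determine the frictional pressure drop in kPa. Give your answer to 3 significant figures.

A = πD²/4 = π(0.0252)²/4 = 0.0004988 m²; mean velocity V = ṁ/(ρA) = 0.831/(670 · 0.0004988) = 2.487 m/s.
Reynolds number Re = ρVD/μ = 670 · 2.487 · 0.0252 / 0.000201 = 2.089e+05.
Re > 4000 → turbulent; use the Moody-chart value f = 0.0159.
Darcy-Weisbach: ΔP = f(L/D)(ρV²/2) = 0.0159·(1310/0.0252)·(670·2.487²/2) = 0.0159·5.198e+04·2072 = 1.712e+06 Pa.
ΔP = 1.712e+06 Pa = 1710 kPa.

ΔP ≈ 1710 kPa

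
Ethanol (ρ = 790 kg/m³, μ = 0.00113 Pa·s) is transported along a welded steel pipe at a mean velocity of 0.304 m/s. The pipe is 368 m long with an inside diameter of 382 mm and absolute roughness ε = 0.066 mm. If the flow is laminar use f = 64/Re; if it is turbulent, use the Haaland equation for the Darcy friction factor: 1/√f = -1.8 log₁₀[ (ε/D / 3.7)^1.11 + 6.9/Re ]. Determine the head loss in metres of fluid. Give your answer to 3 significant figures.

Reynolds number Re = ρVD/μ = 790 · 0.304 · 0.382 / 0.00113 = 8.119e+04.
Re > 4000 → turbulent. Relative roughness ε/D = 6.6e-05/0.382 = 0.000173. Haaland: 1/√f = -1.8 log₁₀[(0.000173/3.7)^1.11 + 6.9/8.119e+04] = -1.8 log₁₀[1.56e-05 + 8.5e-05] = 7.195, so f = 0.01931.
Darcy-Weisbach: ΔP = f(L/D)(ρV²/2) = 0.01931·(368/0.382)·(790·0.304²/2) = 0.01931·963.4·36.5 = 679.2 Pa.
Head loss h_f = ΔP/(ρg) = 679.2/(790·9.81) = 0.0876 m.

h_f ≈ 0.0876 m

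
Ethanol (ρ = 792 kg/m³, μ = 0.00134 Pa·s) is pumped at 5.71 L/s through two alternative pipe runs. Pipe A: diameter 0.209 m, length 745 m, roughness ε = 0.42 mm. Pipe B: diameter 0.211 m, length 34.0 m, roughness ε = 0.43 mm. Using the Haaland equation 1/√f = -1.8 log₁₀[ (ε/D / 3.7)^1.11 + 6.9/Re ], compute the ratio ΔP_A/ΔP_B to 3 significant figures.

Pipe A: V = Q/A = 0.00571/0.03431 = 0.1664 m/s; Re = 2.056e+04; ε/D = 0.00201; Haaland → f = 0.02937; ΔP_A = f(L/D)(ρV²/2) = 1148 Pa.
Pipe B: V = Q/A = 0.00571/0.03497 = 0.1633 m/s; Re = 2.036e+04; ε/D = 0.00204; Haaland → f = 0.02946; ΔP_B = f(L/D)(ρV²/2) = 50.14 Pa.
ΔP_A/ΔP_B = 1148/50.14 = 22.9.

ΔP_A/ΔP_B ≈ 22.9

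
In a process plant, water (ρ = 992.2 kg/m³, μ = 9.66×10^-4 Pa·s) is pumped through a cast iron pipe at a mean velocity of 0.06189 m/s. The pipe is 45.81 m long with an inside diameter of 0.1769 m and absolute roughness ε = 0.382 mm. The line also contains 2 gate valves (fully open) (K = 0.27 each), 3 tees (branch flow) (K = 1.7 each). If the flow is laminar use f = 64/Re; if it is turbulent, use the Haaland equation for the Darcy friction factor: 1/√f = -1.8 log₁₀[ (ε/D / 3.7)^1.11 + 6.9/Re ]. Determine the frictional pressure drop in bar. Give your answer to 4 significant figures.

Reynolds number Re = ρVD/μ = 992.2 · 0.06189 · 0.1769 / 0.000966 = 1.125e+04.
Re > 4000 → turbulent. Relative roughness ε/D = 0.000382/0.1769 = 0.00216. Haaland: 1/√f = -1.8 log₁₀[(0.00216/3.7)^1.11 + 6.9/1.125e+04] = -1.8 log₁₀[0.000257 + 0.000614] = 5.508, so f = 0.03296.
Total minor-loss coefficient ΣK = 2·0.27 + 3·1.7 = 5.64.
ΔP = [f·L/D + ΣK]·(ρV²/2) = [0.03296·45.81/0.1769 + 5.64]·(992.2·0.06189²/2) = [8.536 + 5.64]·1.9 = 26.94 Pa.
ΔP = 26.94 Pa = 2.694×10^-4 bar.

ΔP ≈ 2.694×10^-4 bar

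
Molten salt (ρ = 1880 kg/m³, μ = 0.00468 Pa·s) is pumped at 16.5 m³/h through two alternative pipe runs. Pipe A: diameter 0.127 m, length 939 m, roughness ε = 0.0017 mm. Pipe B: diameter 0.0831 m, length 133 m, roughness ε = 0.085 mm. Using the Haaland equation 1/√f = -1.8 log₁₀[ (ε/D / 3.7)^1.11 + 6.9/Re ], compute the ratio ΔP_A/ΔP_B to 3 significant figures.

ΔP_A/ΔP_B ≈ 0.857

Pipe A: V = Q/A = 0.004583/0.01267 = 0.3618 m/s; Re = 1.846e+04; ε/D = 1.34e-05; Haaland → f = 0.02629; ΔP_A = f(L/D)(ρV²/2) = 2.392e+04 Pa.
Pipe B: V = Q/A = 0.004583/0.005424 = 0.8451 m/s; Re = 2.821e+04; ε/D = 0.00102; Haaland → f = 0.02597; ΔP_B = f(L/D)(ρV²/2) = 2.79e+04 Pa.
ΔP_A/ΔP_B = 2.392e+04/2.79e+04 = 0.857.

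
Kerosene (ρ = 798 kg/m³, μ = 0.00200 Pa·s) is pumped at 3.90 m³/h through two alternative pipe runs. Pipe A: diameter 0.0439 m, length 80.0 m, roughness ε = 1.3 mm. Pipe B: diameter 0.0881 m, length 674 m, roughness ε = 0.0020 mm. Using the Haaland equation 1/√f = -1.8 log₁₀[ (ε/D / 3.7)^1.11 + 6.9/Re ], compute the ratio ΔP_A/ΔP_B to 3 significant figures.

Pipe A: V = Q/A = 0.001083/0.001514 = 0.7157 m/s; Re = 1.254e+04; ε/D = 0.0296; Haaland → f = 0.05941; ΔP_A = f(L/D)(ρV²/2) = 2.213e+04 Pa.
Pipe B: V = Q/A = 0.001083/0.006096 = 0.1777 m/s; Re = 6247; ε/D = 2.27e-05; Haaland → f = 0.03532; ΔP_B = f(L/D)(ρV²/2) = 3405 Pa.
ΔP_A/ΔP_B = 2.213e+04/3405 = 6.50.

ΔP_A/ΔP_B ≈ 6.50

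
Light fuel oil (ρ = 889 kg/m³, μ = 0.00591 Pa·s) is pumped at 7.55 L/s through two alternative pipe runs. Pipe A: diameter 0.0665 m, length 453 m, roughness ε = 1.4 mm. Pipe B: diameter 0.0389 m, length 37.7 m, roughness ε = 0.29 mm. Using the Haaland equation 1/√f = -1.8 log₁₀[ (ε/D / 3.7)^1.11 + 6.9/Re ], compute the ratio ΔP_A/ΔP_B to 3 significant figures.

ΔP_A/ΔP_B ≈ 1.17

Pipe A: V = Q/A = 0.00755/0.003473 = 2.174 m/s; Re = 2.174e+04; ε/D = 0.0211; Haaland → f = 0.05138; ΔP_A = f(L/D)(ρV²/2) = 7.351e+05 Pa.
Pipe B: V = Q/A = 0.00755/0.001188 = 6.353 m/s; Re = 3.717e+04; ε/D = 0.00746; Haaland → f = 0.03621; ΔP_B = f(L/D)(ρV²/2) = 6.295e+05 Pa.
ΔP_A/ΔP_B = 7.351e+05/6.295e+05 = 1.17.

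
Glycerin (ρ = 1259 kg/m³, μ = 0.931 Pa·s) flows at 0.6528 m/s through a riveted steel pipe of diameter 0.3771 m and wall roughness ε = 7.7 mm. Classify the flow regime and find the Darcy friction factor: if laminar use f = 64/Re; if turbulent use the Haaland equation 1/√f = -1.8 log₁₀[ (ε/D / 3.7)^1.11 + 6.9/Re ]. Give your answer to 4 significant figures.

Re = ρVD/μ = 1259·0.6528·0.3771/0.931 = 332.9.
Re < 2300 → laminar, so f = 64/Re = 0.1923 (roughness is irrelevant in laminar flow).

f ≈ 0.1923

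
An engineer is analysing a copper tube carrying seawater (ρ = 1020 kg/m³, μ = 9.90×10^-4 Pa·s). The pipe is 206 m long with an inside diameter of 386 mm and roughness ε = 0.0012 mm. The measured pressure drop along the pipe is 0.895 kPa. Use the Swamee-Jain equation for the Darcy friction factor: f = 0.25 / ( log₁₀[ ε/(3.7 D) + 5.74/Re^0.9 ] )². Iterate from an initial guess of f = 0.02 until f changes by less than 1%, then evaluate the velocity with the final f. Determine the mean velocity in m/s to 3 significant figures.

V ≈ 0.455 m/s

Rearranging Darcy-Weisbach: V = √(2·ΔP·D/(f·L·ρ)). With ε/D = 1.2e-06/0.386 = 3.11e-06, iterate starting from f = 0.02:
  f = 0.02 → V = √(2·895·0.386/(0.02·206·1020)) = 0.4055 m/s; Re = ρVD/μ = 1.613e+05; f → 0.01623
  f = 0.01623 → V = 0.4501 m/s; Re = 1.79e+05; f → 0.0159
  f = 0.0159 → V = 0.4548 m/s; Re = 1.809e+05; f → 0.01587
Converged (Δf/f < 1%). With the final f = 0.01587: V = √(2·895·0.386/(0.01587·206·1020)) = 0.4552 m/s.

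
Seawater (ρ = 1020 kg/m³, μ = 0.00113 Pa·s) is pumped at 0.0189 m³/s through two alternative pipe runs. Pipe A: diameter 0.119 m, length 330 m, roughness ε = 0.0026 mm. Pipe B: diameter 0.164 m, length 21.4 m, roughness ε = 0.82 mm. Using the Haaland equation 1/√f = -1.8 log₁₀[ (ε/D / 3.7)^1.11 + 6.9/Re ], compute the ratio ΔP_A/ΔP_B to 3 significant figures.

Pipe A: V = Q/A = 0.0189/0.01112 = 1.699 m/s; Re = 1.825e+05; ε/D = 2.18e-05; Haaland → f = 0.01591; ΔP_A = f(L/D)(ρV²/2) = 6.497e+04 Pa.
Pipe B: V = Q/A = 0.0189/0.02112 = 0.8947 m/s; Re = 1.324e+05; ε/D = 0.005; Haaland → f = 0.03108; ΔP_B = f(L/D)(ρV²/2) = 1655 Pa.
ΔP_A/ΔP_B = 6.497e+04/1655 = 39.2.

ΔP_A/ΔP_B ≈ 39.2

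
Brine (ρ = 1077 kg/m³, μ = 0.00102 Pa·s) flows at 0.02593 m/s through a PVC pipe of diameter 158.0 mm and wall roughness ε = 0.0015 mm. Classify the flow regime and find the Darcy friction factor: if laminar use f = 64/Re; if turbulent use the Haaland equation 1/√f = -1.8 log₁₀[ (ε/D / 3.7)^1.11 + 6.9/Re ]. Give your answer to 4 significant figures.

Re = ρVD/μ = 1077·0.02593·0.158/0.00102 = 4326.
Re > 4000 → turbulent. ε/D = 1.5e-06/0.158 = 9.49e-06; Haaland: 1/√f = -1.8 log₁₀[6.23e-07 + 0.0016] = 5.035, so f = 0.03945.

f ≈ 0.03945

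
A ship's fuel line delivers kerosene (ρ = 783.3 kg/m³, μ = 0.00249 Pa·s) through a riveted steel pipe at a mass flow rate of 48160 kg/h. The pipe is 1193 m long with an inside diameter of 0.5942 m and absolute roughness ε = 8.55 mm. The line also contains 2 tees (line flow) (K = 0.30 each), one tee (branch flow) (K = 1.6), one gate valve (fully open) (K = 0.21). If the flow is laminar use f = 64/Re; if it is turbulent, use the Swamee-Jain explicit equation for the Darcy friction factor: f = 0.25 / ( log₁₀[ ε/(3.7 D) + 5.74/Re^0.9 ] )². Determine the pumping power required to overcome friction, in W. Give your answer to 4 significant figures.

ṁ = 48160 kg/h = 48160/3600 = 13.38 kg/s.
A = πD²/4 = π(0.5942)²/4 = 0.2773 m²; mean velocity V = ṁ/(ρA) = 13.38/(783.3 · 0.2773) = 0.06159 m/s.
Reynolds number Re = ρVD/μ = 783.3 · 0.06159 · 0.5942 / 0.00249 = 1.151e+04.
Re > 4000 → turbulent. Relative roughness ε/D = 0.00855/0.5942 = 0.0144. Swamee-Jain: f = 0.25/(log₁₀[0.0144/3.7 + 5.74/1.151e+04^0.9])² = 0.25/(log₁₀[0.00389 + 0.00127])² = 0.25/(-2.287)² = 0.04778.
Total minor-loss coefficient ΣK = 2·0.3 + 1·1.6 + 1·0.21 = 2.41.
ΔP = [f·L/D + ΣK]·(ρV²/2) = [0.04778·1193/0.5942 + 2.41]·(783.3·0.06159²/2) = [95.93 + 2.41]·1.486 = 146.1 Pa.
Q = ṁ/ρ = 13.38/783.3 = 0.01708 m³/s.
Pumping power P = QΔP = 0.01708·146.1 = 2.4951 W = 2.495 W.

P ≈ 2.495 W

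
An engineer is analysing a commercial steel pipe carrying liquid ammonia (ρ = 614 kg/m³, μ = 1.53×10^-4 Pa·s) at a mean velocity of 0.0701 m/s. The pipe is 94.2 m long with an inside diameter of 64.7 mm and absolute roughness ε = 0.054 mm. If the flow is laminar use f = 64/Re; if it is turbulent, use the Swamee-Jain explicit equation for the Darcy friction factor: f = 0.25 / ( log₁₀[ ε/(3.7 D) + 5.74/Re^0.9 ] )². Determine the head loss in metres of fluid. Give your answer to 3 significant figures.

h_f ≈ 0.0103 m

Reynolds number Re = ρVD/μ = 614 · 0.0701 · 0.0647 / 0.000153 = 1.82e+04.
Re > 4000 → turbulent. Relative roughness ε/D = 5.4e-05/0.0647 = 0.000835. Swamee-Jain: f = 0.25/(log₁₀[0.000835/3.7 + 5.74/1.82e+04^0.9])² = 0.25/(log₁₀[0.000226 + 0.000841])² = 0.25/(-2.972)² = 0.0283.
Darcy-Weisbach: ΔP = f(L/D)(ρV²/2) = 0.0283·(94.2/0.0647)·(614·0.0701²/2) = 0.0283·1456·1.509 = 62.17 Pa.
Head loss h_f = ΔP/(ρg) = 62.17/(614·9.81) = 0.0103 m.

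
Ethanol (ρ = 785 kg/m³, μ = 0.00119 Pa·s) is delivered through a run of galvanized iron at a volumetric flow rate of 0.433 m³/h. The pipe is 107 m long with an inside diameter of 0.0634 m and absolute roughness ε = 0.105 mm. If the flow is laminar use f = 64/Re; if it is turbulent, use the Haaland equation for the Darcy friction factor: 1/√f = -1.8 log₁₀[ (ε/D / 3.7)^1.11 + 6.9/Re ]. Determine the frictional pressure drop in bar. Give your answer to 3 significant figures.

Q = 0.433 m³/h = 0.433/3600 = 0.0001203 m³/s.
Cross-sectional area A = πD²/4 = π(0.0634)²/4 = 0.003157 m²; mean velocity V = Q/A = 0.0001203/0.003157 = 0.0381 m/s.
Reynolds number Re = ρVD/μ = 785 · 0.0381 · 0.0634 / 0.00119 = 1593.
Re < 2300 → laminar flow, so f = 64/Re = 64/1593 = 0.04017 (the turbulent correlation is not needed).
Darcy-Weisbach: ΔP = f(L/D)(ρV²/2) = 0.04017·(107/0.0634)·(785·0.0381²/2) = 0.04017·1688·0.5697 = 38.62 Pa.
ΔP = 38.62 Pa = 3.86×10^-4 bar.

ΔP ≈ 3.86×10^-4 bar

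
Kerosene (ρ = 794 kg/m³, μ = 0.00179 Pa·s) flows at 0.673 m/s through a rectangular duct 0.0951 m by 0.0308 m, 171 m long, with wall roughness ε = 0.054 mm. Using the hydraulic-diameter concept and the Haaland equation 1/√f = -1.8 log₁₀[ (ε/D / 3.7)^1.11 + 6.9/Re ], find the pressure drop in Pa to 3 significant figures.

ΔP ≈ 19900 Pa

Hydraulic diameter D_h = 4A/P = 4·(0.0951·0.0308)/(2·(0.0951+0.0308)) = 0.01172/0.2518 = 0.04653 m.
Re = ρVD_h/μ = 794·0.673·0.04653/0.00179 = 1.389e+04.
ε/D_h = 5.4e-05/0.04653 = 0.00116; Haaland gives 1/√f = -1.8 log₁₀[0.000129+0.000497] = 5.766, so f = 0.03007.
ΔP = f(L/D_h)(ρV²/2) = 0.03007·171/0.04653·179.8 = 1.987e+04 Pa.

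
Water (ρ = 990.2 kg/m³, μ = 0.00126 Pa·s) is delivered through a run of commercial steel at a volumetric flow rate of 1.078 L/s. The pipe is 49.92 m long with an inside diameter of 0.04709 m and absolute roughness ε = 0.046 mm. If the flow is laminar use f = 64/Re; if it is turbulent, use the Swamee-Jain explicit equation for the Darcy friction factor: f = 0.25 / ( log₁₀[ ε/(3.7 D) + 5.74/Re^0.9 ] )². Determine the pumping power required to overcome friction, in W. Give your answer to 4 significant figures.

P ≈ 5.929 W

Q = 1.078 L/s = 1.078/1000 = 0.001078 m³/s.
Cross-sectional area A = πD²/4 = π(0.04709)²/4 = 0.001742 m²; mean velocity V = Q/A = 0.001078/0.001742 = 0.619 m/s.
Reynolds number Re = ρVD/μ = 990.2 · 0.619 · 0.04709 / 0.00126 = 2.291e+04.
Re > 4000 → turbulent. Relative roughness ε/D = 4.6e-05/0.04709 = 0.000977. Swamee-Jain: f = 0.25/(log₁₀[0.000977/3.7 + 5.74/2.291e+04^0.9])² = 0.25/(log₁₀[0.000264 + 0.000684])² = 0.25/(-3.023)² = 0.02735.
Darcy-Weisbach: ΔP = f(L/D)(ρV²/2) = 0.02735·(49.92/0.04709)·(990.2·0.619²/2) = 0.02735·1060·189.7 = 5500 Pa.
Pumping power P = QΔP = 0.001078·5500 = 5.9291 W = 5.929 W.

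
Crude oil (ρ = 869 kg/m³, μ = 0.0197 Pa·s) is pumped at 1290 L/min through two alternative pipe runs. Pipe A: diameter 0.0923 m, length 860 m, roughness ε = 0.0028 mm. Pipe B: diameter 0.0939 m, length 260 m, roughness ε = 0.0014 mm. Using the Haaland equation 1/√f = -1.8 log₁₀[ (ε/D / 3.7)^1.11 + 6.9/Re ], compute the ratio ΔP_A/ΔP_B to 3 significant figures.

Pipe A: V = Q/A = 0.0215/0.006691 = 3.213 m/s; Re = 1.308e+04; ε/D = 3.03e-05; Haaland → f = 0.02876; ΔP_A = f(L/D)(ρV²/2) = 1.202e+06 Pa.
Pipe B: V = Q/A = 0.0215/0.006925 = 3.105 m/s; Re = 1.286e+04; ε/D = 1.49e-05; Haaland → f = 0.02887; ΔP_B = f(L/D)(ρV²/2) = 3.348e+05 Pa.
ΔP_A/ΔP_B = 1.202e+06/3.348e+05 = 3.59.

ΔP_A/ΔP_B ≈ 3.59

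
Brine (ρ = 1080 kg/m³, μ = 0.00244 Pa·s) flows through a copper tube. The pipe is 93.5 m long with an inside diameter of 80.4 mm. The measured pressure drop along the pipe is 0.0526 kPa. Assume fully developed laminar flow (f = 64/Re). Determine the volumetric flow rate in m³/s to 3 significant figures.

Q ≈ 2.36×10^-4 m³/s

For laminar flow, f = 64/Re with Re = ρVD/μ, so Darcy-Weisbach reduces to ΔP = 32μLV/D². Solving for V: V = ΔP·D²/(32μL) = 52.6·(0.0804)²/(32·0.00244·93.5) = 0.04657 m/s.
Check: Re = ρVD/μ = 1080·0.04657·0.0804/0.00244 = 1657 < 2300, so the laminar assumption holds.
Q = V·A = 0.04657·(π/4·0.0804²) = 0.0002365 m³/s = 2.36×10^-4 m³/s.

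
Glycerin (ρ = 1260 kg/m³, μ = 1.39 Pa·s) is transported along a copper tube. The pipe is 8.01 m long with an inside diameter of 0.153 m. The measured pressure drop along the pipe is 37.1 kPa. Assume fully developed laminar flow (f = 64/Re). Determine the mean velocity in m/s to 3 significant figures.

For laminar flow, f = 64/Re with Re = ρVD/μ, so Darcy-Weisbach reduces to ΔP = 32μLV/D². Solving for V: V = ΔP·D²/(32μL) = 3.71e+04·(0.153)²/(32·1.39·8.01) = 2.438 m/s.
Check: Re = ρVD/μ = 1260·2.438·0.153/1.39 = 338.1 < 2300, so the laminar assumption holds.

V ≈ 2.44 m/s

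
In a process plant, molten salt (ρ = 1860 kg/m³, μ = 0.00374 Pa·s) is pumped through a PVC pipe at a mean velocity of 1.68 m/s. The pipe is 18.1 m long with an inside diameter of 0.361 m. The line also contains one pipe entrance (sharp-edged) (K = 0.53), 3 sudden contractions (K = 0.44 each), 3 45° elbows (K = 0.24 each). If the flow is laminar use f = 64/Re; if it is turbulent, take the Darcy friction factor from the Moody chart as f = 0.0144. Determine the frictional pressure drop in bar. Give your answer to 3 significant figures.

Reynolds number Re = ρVD/μ = 1860 · 1.68 · 0.361 / 0.00374 = 3.016e+05.
Re > 4000 → turbulent; use the Moody-chart value f = 0.0144.
Total minor-loss coefficient ΣK = 1·0.53 + 3·0.44 + 3·0.24 = 2.57.
ΔP = [f·L/D + ΣK]·(ρV²/2) = [0.0144·18.1/0.361 + 2.57]·(1860·1.68²/2) = [0.722 + 2.57]·2625 = 8641 Pa.
ΔP = 8641 Pa = 0.0864 bar.

ΔP ≈ 0.0864 bar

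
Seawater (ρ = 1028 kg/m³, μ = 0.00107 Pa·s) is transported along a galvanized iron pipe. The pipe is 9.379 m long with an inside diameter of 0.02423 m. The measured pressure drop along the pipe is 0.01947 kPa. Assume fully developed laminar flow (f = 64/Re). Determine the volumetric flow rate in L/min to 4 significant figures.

For laminar flow, f = 64/Re with Re = ρVD/μ, so Darcy-Weisbach reduces to ΔP = 32μLV/D². Solving for V: V = ΔP·D²/(32μL) = 19.47·(0.02423)²/(32·0.00107·9.379) = 0.03559 m/s.
Check: Re = ρVD/μ = 1028·0.03559·0.02423/0.00107 = 828.6 < 2300, so the laminar assumption holds.
Q = V·A = 0.03559·(π/4·0.02423²) = 1.641e-05 m³/s = 0.9848 L/min.

Q ≈ 0.9848 L/min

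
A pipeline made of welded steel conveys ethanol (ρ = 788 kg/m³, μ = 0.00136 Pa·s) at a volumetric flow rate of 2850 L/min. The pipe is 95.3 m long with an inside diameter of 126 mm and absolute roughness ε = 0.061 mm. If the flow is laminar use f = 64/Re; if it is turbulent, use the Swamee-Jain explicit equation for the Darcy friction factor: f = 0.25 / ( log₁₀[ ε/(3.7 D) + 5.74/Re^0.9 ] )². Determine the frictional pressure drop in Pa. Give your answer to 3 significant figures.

Q = 2850 L/min = 2850/60000 = 0.0475 m³/s.
Cross-sectional area A = πD²/4 = π(0.126)²/4 = 0.01247 m²; mean velocity V = Q/A = 0.0475/0.01247 = 3.809 m/s.
Reynolds number Re = ρVD/μ = 788 · 3.809 · 0.126 / 0.00136 = 2.781e+05.
Re > 4000 → turbulent. Relative roughness ε/D = 6.1e-05/0.126 = 0.000484. Swamee-Jain: f = 0.25/(log₁₀[0.000484/3.7 + 5.74/2.781e+05^0.9])² = 0.25/(log₁₀[0.000131 + 7.23e-05])² = 0.25/(-3.692)² = 0.01834.
Darcy-Weisbach: ΔP = f(L/D)(ρV²/2) = 0.01834·(95.3/0.126)·(788·3.809²/2) = 0.01834·756.3·5718 = 7.931e+04 Pa.

ΔP ≈ 79300 Pa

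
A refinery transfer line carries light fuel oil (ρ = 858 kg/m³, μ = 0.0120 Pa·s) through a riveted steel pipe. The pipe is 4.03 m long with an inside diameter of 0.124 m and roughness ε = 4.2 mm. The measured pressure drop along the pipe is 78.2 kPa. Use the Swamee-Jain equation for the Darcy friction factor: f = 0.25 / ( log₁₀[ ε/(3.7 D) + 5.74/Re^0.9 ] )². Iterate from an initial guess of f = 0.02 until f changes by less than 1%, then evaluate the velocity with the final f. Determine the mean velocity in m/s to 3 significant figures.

Rearranging Darcy-Weisbach: V = √(2·ΔP·D/(f·L·ρ)). With ε/D = 0.0042/0.124 = 0.0339, iterate starting from f = 0.02:
  f = 0.02 → V = √(2·7.82e+04·0.124/(0.02·4.03·858)) = 16.75 m/s; Re = ρVD/μ = 1.485e+05; f → 0.06052
  f = 0.06052 → V = 9.626 m/s; Re = 8.535e+04; f → 0.06075
Converged (Δf/f < 1%). With the final f = 0.06075: V = √(2·7.82e+04·0.124/(0.06075·4.03·858)) = 9.608 m/s.

V ≈ 9.61 m/s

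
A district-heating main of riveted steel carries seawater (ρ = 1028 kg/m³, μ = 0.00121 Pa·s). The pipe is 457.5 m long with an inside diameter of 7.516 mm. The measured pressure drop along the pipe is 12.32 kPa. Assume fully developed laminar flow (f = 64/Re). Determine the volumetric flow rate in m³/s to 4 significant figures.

For laminar flow, f = 64/Re with Re = ρVD/μ, so Darcy-Weisbach reduces to ΔP = 32μLV/D². Solving for V: V = ΔP·D²/(32μL) = 1.232e+04·(0.007516)²/(32·0.00121·457.5) = 0.03929 m/s.
Check: Re = ρVD/μ = 1028·0.03929·0.007516/0.00121 = 250.9 < 2300, so the laminar assumption holds.
Q = V·A = 0.03929·(π/4·0.007516²) = 1.743e-06 m³/s = 1.743×10^-6 m³/s.

Q ≈ 1.743×10^-6 m³/s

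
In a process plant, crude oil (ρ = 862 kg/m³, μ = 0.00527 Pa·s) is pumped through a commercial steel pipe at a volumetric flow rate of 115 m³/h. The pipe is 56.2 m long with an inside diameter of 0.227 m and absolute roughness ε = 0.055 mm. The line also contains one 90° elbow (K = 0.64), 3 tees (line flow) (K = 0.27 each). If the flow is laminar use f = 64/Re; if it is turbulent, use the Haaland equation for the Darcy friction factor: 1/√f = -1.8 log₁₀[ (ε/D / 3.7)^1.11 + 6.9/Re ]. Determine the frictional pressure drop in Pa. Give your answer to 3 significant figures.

Q = 115 m³/h = 115/3600 = 0.03194 m³/s.
Cross-sectional area A = πD²/4 = π(0.227)²/4 = 0.04047 m²; mean velocity V = Q/A = 0.03194/0.04047 = 0.7893 m/s.
Reynolds number Re = ρVD/μ = 862 · 0.7893 · 0.227 / 0.00527 = 2.931e+04.
Re > 4000 → turbulent. Relative roughness ε/D = 5.5e-05/0.227 = 0.000242. Haaland: 1/√f = -1.8 log₁₀[(0.000242/3.7)^1.11 + 6.9/2.931e+04] = -1.8 log₁₀[2.27e-05 + 0.000235] = 6.459, so f = 0.02397.
Total minor-loss coefficient ΣK = 1·0.64 + 3·0.27 = 1.45.
ΔP = [f·L/D + ΣK]·(ρV²/2) = [0.02397·56.2/0.227 + 1.45]·(862·0.7893²/2) = [5.935 + 1.45]·268.5 = 1983 Pa.

ΔP ≈ 1980 Pa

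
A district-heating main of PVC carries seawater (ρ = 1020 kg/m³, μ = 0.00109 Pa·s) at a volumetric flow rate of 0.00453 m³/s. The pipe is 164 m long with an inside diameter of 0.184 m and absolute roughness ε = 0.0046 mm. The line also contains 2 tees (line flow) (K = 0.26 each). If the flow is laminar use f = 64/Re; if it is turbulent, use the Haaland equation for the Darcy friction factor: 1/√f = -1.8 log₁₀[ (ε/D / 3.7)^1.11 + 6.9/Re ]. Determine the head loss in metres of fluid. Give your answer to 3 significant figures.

h_f ≈ 0.0317 m

Cross-sectional area A = πD²/4 = π(0.184)²/4 = 0.02659 m²; mean velocity V = Q/A = 0.00453/0.02659 = 0.1704 m/s.
Reynolds number Re = ρVD/μ = 1020 · 0.1704 · 0.184 / 0.00109 = 2.933e+04.
Re > 4000 → turbulent. Relative roughness ε/D = 4.6e-06/0.184 = 2.5e-05. Haaland: 1/√f = -1.8 log₁₀[(2.5e-05/3.7)^1.11 + 6.9/2.933e+04] = -1.8 log₁₀[1.82e-06 + 0.000235] = 6.525, so f = 0.02349.
Total minor-loss coefficient ΣK = 2·0.26 = 0.52.
ΔP = [f·L/D + ΣK]·(ρV²/2) = [0.02349·164/0.184 + 0.52]·(1020·0.1704²/2) = [20.93 + 0.52]·14.8 = 317.5 Pa.
Head loss h_f = ΔP/(ρg) = 317.5/(1020·9.81) = 0.0317 m.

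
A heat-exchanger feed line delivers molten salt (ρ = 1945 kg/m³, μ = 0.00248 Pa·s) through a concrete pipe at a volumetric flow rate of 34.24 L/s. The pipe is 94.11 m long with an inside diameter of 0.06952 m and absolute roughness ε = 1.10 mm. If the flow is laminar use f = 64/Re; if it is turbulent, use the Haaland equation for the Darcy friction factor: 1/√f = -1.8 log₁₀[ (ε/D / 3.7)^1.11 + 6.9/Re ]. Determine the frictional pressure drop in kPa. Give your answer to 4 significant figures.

Q = 34.24 L/s = 34.24/1000 = 0.03424 m³/s.
Cross-sectional area A = πD²/4 = π(0.06952)²/4 = 0.003796 m²; mean velocity V = Q/A = 0.03424/0.003796 = 9.02 m/s.
Reynolds number Re = ρVD/μ = 1945 · 9.02 · 0.06952 / 0.00248 = 4.918e+05.
Re > 4000 → turbulent. Relative roughness ε/D = 0.0011/0.06952 = 0.0158. Haaland: 1/√f = -1.8 log₁₀[(0.0158/3.7)^1.11 + 6.9/4.918e+05] = -1.8 log₁₀[0.00235 + 1.4e-05] = 4.728, so f = 0.04473.
Darcy-Weisbach: ΔP = f(L/D)(ρV²/2) = 0.04473·(94.11/0.06952)·(1945·9.02²/2) = 0.04473·1354·7.913e+04 = 4.791e+06 Pa.
ΔP = 4.791e+06 Pa = 4791 kPa.

ΔP ≈ 4791 kPa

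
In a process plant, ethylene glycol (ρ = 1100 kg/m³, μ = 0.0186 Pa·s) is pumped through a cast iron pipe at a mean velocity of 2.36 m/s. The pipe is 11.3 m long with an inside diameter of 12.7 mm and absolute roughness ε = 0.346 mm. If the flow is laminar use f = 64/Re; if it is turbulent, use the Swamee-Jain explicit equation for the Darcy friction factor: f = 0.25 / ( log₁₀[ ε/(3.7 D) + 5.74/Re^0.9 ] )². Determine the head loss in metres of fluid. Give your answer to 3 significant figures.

Reynolds number Re = ρVD/μ = 1100 · 2.36 · 0.0127 / 0.0186 = 1773.
Re < 2300 → laminar flow, so f = 64/Re = 64/1773 = 0.03611 (the turbulent correlation is not needed).
Darcy-Weisbach: ΔP = f(L/D)(ρV²/2) = 0.03611·(11.3/0.0127)·(1100·2.36²/2) = 0.03611·889.8·3063 = 9.841e+04 Pa.
Head loss h_f = ΔP/(ρg) = 9.841e+04/(1100·9.81) = 9.12 m.

h_f ≈ 9.12 m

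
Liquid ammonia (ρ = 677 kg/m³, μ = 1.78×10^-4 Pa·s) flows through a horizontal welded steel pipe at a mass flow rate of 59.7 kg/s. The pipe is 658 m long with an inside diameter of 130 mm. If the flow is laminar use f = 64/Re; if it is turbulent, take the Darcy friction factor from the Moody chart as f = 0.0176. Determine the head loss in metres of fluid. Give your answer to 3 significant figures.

A = πD²/4 = π(0.13)²/4 = 0.01327 m²; mean velocity V = ṁ/(ρA) = 59.7/(677 · 0.01327) = 6.644 m/s.
Reynolds number Re = ρVD/μ = 677 · 6.644 · 0.13 / 0.000178 = 3.285e+06.
Re > 4000 → turbulent; use the Moody-chart value f = 0.0176.
Darcy-Weisbach: ΔP = f(L/D)(ρV²/2) = 0.0176·(658/0.13)·(677·6.644²/2) = 0.0176·5062·1.494e+04 = 1.331e+06 Pa.
Head loss h_f = ΔP/(ρg) = 1.331e+06/(677·9.81) = 200 m.

h_f ≈ 200 m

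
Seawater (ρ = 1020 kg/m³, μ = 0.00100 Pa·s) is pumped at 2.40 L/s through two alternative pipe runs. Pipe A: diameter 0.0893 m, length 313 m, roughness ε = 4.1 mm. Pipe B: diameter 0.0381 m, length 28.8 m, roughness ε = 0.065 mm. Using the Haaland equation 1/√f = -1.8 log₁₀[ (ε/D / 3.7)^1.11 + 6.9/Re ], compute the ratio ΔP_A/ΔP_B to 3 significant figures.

Pipe A: V = Q/A = 0.0024/0.006263 = 0.3832 m/s; Re = 3.49e+04; ε/D = 0.0459; Haaland → f = 0.06966; ΔP_A = f(L/D)(ρV²/2) = 1.829e+04 Pa.
Pipe B: V = Q/A = 0.0024/0.00114 = 2.105 m/s; Re = 8.181e+04; ε/D = 0.00171; Haaland → f = 0.0245; ΔP_B = f(L/D)(ρV²/2) = 4.186e+04 Pa.
ΔP_A/ΔP_B = 1.829e+04/4.186e+04 = 0.437.

ΔP_A/ΔP_B ≈ 0.437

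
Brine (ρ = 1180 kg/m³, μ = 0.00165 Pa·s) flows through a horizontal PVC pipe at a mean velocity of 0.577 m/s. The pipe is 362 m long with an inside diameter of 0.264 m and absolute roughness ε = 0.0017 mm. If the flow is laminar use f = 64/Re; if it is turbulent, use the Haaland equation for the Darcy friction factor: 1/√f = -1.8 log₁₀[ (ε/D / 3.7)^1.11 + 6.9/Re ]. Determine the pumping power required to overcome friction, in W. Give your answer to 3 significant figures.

Reynolds number Re = ρVD/μ = 1180 · 0.577 · 0.264 / 0.00165 = 1.089e+05.
Re > 4000 → turbulent. Relative roughness ε/D = 1.7e-06/0.264 = 6.44e-06. Haaland: 1/√f = -1.8 log₁₀[(6.44e-06/3.7)^1.11 + 6.9/1.089e+05] = -1.8 log₁₀[4.05e-07 + 6.33e-05] = 7.552, so f = 0.01753.
Darcy-Weisbach: ΔP = f(L/D)(ρV²/2) = 0.01753·(362/0.264)·(1180·0.577²/2) = 0.01753·1371·196.4 = 4723 Pa.
Q = V·A = 0.577·0.05474 = 0.03158 m³/s.
Pumping power P = QΔP = 0.03158·4723 = 149.2 W = 149 W.

P ≈ 149 W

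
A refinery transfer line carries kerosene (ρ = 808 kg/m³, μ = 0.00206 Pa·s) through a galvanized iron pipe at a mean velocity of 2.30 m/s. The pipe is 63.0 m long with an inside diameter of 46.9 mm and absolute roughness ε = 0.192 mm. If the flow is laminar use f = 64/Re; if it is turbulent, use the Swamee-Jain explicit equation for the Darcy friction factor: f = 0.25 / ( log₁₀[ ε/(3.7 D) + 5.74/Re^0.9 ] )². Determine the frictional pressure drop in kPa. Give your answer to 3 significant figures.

ΔP ≈ 90.0 kPa

Reynolds number Re = ρVD/μ = 808 · 2.3 · 0.0469 / 0.00206 = 4.231e+04.
Re > 4000 → turbulent. Relative roughness ε/D = 0.000192/0.0469 = 0.00409. Swamee-Jain: f = 0.25/(log₁₀[0.00409/3.7 + 5.74/4.231e+04^0.9])² = 0.25/(log₁₀[0.00111 + 0.000394])² = 0.25/(-2.824)² = 0.03135.
Darcy-Weisbach: ΔP = f(L/D)(ρV²/2) = 0.03135·(63/0.0469)·(808·2.3²/2) = 0.03135·1343·2137 = 9e+04 Pa.
ΔP = 9e+04 Pa = 90.0 kPa.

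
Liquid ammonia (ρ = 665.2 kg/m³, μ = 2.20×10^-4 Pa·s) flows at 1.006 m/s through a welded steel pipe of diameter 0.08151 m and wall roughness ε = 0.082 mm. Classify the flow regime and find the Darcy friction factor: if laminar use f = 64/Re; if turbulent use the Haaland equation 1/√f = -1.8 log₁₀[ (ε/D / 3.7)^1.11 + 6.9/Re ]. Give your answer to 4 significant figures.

Re = ρVD/μ = 665.2·1.006·0.08151/0.00022 = 2.479e+05.
Re > 4000 → turbulent. ε/D = 8.2e-05/0.08151 = 0.00101; Haaland: 1/√f = -1.8 log₁₀[0.00011 + 2.78e-05] = 6.948, so f = 0.02071.

f ≈ 0.02071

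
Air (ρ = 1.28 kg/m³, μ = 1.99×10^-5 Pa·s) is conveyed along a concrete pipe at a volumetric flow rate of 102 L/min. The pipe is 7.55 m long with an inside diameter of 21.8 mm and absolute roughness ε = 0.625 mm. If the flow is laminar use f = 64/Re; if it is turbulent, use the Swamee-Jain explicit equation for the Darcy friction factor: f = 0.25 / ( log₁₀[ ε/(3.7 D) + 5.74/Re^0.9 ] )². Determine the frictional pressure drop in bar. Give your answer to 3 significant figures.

ΔP ≈ 0.00286 bar

Q = 102 L/min = 102/60000 = 0.0017 m³/s.
Cross-sectional area A = πD²/4 = π(0.0218)²/4 = 0.0003733 m²; mean velocity V = Q/A = 0.0017/0.0003733 = 4.555 m/s.
Reynolds number Re = ρVD/μ = 1.28 · 4.555 · 0.0218 / 1.99e-05 = 6386.
Re > 4000 → turbulent. Relative roughness ε/D = 0.000625/0.0218 = 0.0287. Swamee-Jain: f = 0.25/(log₁₀[0.0287/3.7 + 5.74/6386^0.9])² = 0.25/(log₁₀[0.00775 + 0.00216])² = 0.25/(-2.004)² = 0.06225.
Darcy-Weisbach: ΔP = f(L/D)(ρV²/2) = 0.06225·(7.55/0.0218)·(1.28·4.555²/2) = 0.06225·346.3·13.28 = 286.2 Pa.
ΔP = 286.2 Pa = 0.00286 bar.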